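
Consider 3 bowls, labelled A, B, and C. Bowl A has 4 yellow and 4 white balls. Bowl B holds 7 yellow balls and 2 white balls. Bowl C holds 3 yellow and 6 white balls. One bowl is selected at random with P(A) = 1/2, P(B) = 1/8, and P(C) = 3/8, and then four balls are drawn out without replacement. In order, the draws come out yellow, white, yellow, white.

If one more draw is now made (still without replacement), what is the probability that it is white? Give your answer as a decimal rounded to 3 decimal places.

0.572

Under each hypothesis, the probability of the observed sequence is: P(data | bowl A) = (4/8)(4/7)(3/6)(3/5) = 0.085714; P(data | bowl B) = (7/9)(2/8)(6/7)(1/6) = 0.027778; P(data | bowl C) = (3/9)(6/8)(2/7)(5/6) = 0.059524.
The prior-weighted likelihoods are 1/2 · 0.085714 = 0.042857, 1/8 · 0.027778 = 0.0034722, 3/8 · 0.059524 = 0.022321; with total 0.068651.
Normalising, the posterior is P(bowl A | data) = 0.62428, P(bowl B | data) = 0.050578, P(bowl C | data) = 0.32514.
The predictive probability is P(white next | data) = (1/2)(0.62428) + (0)(0.050578) + (4/5)(0.32514) = 0.57225.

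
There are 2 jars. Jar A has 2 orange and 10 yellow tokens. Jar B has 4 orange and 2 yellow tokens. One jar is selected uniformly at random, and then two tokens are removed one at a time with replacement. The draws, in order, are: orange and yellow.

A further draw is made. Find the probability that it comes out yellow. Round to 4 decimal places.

0.5256

For each hypothesis, P(data | H) works out to: P(data | jar A) = (2/12)(10/12) = 5/36; P(data | jar B) = (4/6)(2/6) = 2/9.
Weighting by the prior gives 1/2 · 5/36 = 5/72, 1/2 · 2/9 = 1/9; these sum to 13/72.
The posterior is then P(jar A | data) = 5/13, P(jar B | data) = 8/13.
So P(yellow next | data) = Σ P(yellow next | H) P(H | data) = (5/6)(5/13) + (1/3)(8/13) = 41/78.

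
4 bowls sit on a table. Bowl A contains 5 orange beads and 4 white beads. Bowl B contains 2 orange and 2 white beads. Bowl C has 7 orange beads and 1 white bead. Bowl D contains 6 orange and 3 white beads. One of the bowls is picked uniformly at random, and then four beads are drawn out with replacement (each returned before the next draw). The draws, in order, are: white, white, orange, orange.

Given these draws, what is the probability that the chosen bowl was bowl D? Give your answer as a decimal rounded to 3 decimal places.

0.267

Under each hypothesis, the probability of the observed sequence is: P(data | bowl A) = (4/9)(4/9)(5/9)(5/9) = 0.060966; P(data | bowl B) = (2/4)(2/4)(2/4)(2/4) = 0.0625; P(data | bowl C) = (1/8)(1/8)(7/8)(7/8) = 0.011963; P(data | bowl D) = (3/9)(3/9)(6/9)(6/9) = 0.049383.
Weighting by the prior gives 1/4 · 0.060966 = 0.015242, 1/4 · 0.0625 = 0.015625, 1/4 · 0.011963 = 0.0029907, 1/4 · 0.049383 = 0.012346; these sum to 0.046203.
By Bayes' rule, P(bowl D | data) = (0.012346) / (0.046203) = 0.26721.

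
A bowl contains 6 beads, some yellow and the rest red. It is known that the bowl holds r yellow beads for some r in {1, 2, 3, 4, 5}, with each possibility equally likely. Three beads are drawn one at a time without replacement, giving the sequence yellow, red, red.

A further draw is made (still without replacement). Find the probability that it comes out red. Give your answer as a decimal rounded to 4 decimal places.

Compute the likelihood of the observed sequence for each case: P(data | r = 1) = (1/6)(5/5)(4/4) = 1/6; P(data | r = 2) = (2/6)(4/5)(3/4) = 1/5; P(data | r = 3) = (3/6)(3/5)(2/4) = 3/20; P(data | r = 4) = (4/6)(2/5)(1/4) = 1/15; P(data | r = 5) = (5/6)(1/5)(0/4) = 0.
Weighting by the prior gives 1/5 · 1/6 = 1/30, 1/5 · 1/5 = 1/25, 1/5 · 3/20 = 3/100, 1/5 · 1/15 = 1/75, 1/5 · 0 = 0; with total 7/60.
The posterior is then P(r = 1 | data) = 2/7, P(r = 2 | data) = 12/35, P(r = 3 | data) = 9/35, P(r = 4 | data) = 4/35, P(r = 5 | data) = 0.
So P(red next | data) = Σ P(red next | H) P(H | data) = (1)(2/7) + (2/3)(12/35) + (1/3)(9/35) + (0)(4/35) = 3/5.

0.6000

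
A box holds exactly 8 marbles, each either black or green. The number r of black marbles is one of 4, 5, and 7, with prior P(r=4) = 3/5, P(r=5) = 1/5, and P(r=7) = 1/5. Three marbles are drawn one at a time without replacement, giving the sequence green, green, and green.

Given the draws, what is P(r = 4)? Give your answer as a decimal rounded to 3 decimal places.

The likelihood of the observed sequence under each hypothesis: P(data | r = 4) = (4/8)(3/7)(2/6) = 1/14; P(data | r = 5) = (3/8)(2/7)(1/6) = 1/56; P(data | r = 7) = (1/8)(0/7) = 0.
The prior-weighted likelihoods are 3/5 · 1/14 = 3/70, 1/5 · 1/56 = 1/280, 1/5 · 0 = 0; summing to 13/280.
So P(r = 4 | data) = (3/70) / (13/280) = 12/13.

0.923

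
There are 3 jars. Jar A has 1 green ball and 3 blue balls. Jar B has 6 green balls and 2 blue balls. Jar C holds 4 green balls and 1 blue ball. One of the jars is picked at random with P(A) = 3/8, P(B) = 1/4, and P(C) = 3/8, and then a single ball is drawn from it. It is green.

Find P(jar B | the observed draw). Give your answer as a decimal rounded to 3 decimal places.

0.323

Compute the likelihood of this draw for each case: P(data | jar A) = (1/4) = 1/4; P(data | jar B) = (6/8) = 3/4; P(data | jar C) = (4/5) = 4/5.
Multiplying each by its prior: 3/8 · 1/4 = 3/32, 1/4 · 3/4 = 3/16, 3/8 · 4/5 = 3/10; these sum to 93/160.
So P(jar B | data) = (3/16) / (93/160) = 10/31.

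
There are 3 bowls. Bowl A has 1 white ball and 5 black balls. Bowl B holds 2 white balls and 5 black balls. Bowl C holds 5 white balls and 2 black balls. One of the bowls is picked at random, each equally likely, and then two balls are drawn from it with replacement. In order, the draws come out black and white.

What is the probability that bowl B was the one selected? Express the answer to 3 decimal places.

0.373

Under each hypothesis, the probability of the observed sequence is: P(data | bowl A) = (5/6)(1/6) = 0.13889; P(data | bowl B) = (5/7)(2/7) = 0.20408; P(data | bowl C) = (2/7)(5/7) = 0.20408.
Weighting by the prior gives 1/3 · 0.13889 = 0.046296, 1/3 · 0.20408 = 0.068027, 1/3 · 0.20408 = 0.068027; with total 0.18235.
By Bayes' rule, P(bowl B | data) = (0.068027) / (0.18235) = 0.37306.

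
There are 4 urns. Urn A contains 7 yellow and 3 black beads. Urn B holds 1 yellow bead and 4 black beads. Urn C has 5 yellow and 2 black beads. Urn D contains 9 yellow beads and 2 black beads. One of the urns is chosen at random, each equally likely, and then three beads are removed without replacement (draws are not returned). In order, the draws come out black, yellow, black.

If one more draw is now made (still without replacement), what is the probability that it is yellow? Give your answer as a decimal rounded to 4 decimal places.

0.3573

For each hypothesis, P(data | H) works out to: P(data | urn A) = (3/10)(7/9)(2/8) = 0.058333; P(data | urn B) = (4/5)(1/4)(3/3) = 0.2; P(data | urn C) = (2/7)(5/6)(1/5) = 0.047619; P(data | urn D) = (2/11)(9/10)(1/9) = 0.018182.
The prior-weighted likelihoods are 1/4 · 0.058333 = 0.014583, 1/4 · 0.2 = 0.05, 1/4 · 0.047619 = 0.011905, 1/4 · 0.018182 = 0.0045455; these sum to 0.081034.
Dividing through by the total gives posterior P(urn A | data) = 0.17997, P(urn B | data) = 0.61703, P(urn C | data) = 0.14691, P(urn D | data) = 0.056093.
The predictive probability is P(yellow next | data) = (6/7)(0.17997) + (0)(0.61703) + (1)(0.14691) + (1)(0.056093) = 0.35726.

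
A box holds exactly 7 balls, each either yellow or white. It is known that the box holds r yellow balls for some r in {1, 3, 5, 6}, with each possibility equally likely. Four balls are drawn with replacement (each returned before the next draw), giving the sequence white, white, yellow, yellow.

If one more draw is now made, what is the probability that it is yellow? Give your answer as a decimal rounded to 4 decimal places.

0.5353

For each hypothesis, P(data | H) works out to: P(data | r = 1) = (6/7)(6/7)(1/7)(1/7) = 0.014994; P(data | r = 3) = (4/7)(4/7)(3/7)(3/7) = 0.059975; P(data | r = 5) = (2/7)(2/7)(5/7)(5/7) = 0.041649; P(data | r = 6) = (1/7)(1/7)(6/7)(6/7) = 0.014994.
Multiplying each by its prior: 1/4 · 0.014994 = 0.0037484, 1/4 · 0.059975 = 0.014994, 1/4 · 0.041649 = 0.010412, 1/4 · 0.014994 = 0.0037484; summing to 0.032903.
The posterior is then P(r = 1 | data) = 0.11392, P(r = 3 | data) = 0.4557, P(r = 5 | data) = 0.31646, P(r = 6 | data) = 0.11392.
Averaging over the posterior, P(yellow next | data) = (1/7)(0.11392) + (3/7)(0.4557) + (5/7)(0.31646) + (6/7)(0.11392) = 0.53526.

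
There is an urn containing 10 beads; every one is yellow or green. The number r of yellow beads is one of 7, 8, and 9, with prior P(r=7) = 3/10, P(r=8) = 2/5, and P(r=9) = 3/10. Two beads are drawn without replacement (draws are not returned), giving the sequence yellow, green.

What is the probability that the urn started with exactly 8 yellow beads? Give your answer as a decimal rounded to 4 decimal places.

0.4156

Under each hypothesis, the probability of the observed sequence is: P(data | r = 7) = (7/10)(3/9) = 7/30; P(data | r = 8) = (8/10)(2/9) = 8/45; P(data | r = 9) = (9/10)(1/9) = 1/10.
Weighting by the prior gives 3/10 · 7/30 = 7/100, 2/5 · 8/45 = 16/225, 3/10 · 1/10 = 3/100; these sum to 77/450.
By Bayes' rule, P(r = 8 | data) = (16/225) / (77/450) = 32/77.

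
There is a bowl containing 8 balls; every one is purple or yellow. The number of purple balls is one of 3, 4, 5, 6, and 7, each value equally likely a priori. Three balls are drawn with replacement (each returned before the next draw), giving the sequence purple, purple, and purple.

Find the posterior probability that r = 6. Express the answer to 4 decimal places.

Compute the likelihood of the observed sequence for each case: P(data | r = 3) = (3/8)(3/8)(3/8) = 0.052734; P(data | r = 4) = (4/8)(4/8)(4/8) = 0.125; P(data | r = 5) = (5/8)(5/8)(5/8) = 0.24414; P(data | r = 6) = (6/8)(6/8)(6/8) = 0.42188; P(data | r = 7) = (7/8)(7/8)(7/8) = 0.66992.
Multiplying each by its prior: 1/5 · 0.052734 = 0.010547, 1/5 · 0.125 = 0.025, 1/5 · 0.24414 = 0.048828, 1/5 · 0.42188 = 0.084375, 1/5 · 0.66992 = 0.13398; these sum to 0.30273.
So P(r = 6 | data) = (0.084375) / (0.30273) = 0.27871.

0.2787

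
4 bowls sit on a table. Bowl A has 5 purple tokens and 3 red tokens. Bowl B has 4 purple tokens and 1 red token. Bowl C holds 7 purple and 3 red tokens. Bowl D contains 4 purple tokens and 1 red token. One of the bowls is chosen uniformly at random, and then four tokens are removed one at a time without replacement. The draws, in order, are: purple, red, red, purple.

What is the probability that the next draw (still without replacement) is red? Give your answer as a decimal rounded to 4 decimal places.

0.2157

Under each hypothesis, the probability of the observed sequence is: P(data | bowl A) = (5/8)(3/7)(2/6)(4/5) = 1/14; P(data | bowl B) = (4/5)(1/4)(0/3) = 0; P(data | bowl C) = (7/10)(3/9)(2/8)(6/7) = 1/20; P(data | bowl D) = (4/5)(1/4)(0/3) = 0.
Multiplying each by its prior: 1/4 · 1/14 = 1/56, 1/4 · 0 = 0, 1/4 · 1/20 = 1/80, 1/4 · 0 = 0; with total 17/560.
The posterior is then P(bowl A | data) = 10/17, P(bowl B | data) = 0, P(bowl C | data) = 7/17, P(bowl D | data) = 0.
The predictive probability is P(red next | data) = (1/4)(10/17) + (1/6)(7/17) = 11/51.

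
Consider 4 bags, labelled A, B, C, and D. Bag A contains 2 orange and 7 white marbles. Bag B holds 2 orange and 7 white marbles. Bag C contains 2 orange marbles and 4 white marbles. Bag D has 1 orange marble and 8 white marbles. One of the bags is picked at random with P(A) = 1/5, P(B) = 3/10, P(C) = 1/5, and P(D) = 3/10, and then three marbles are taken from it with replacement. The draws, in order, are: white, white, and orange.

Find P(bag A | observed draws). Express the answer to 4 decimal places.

Compute the likelihood of the observed sequence for each case: P(data | bag A) = (7/9)(7/9)(2/9) = 0.13443; P(data | bag B) = (7/9)(7/9)(2/9) = 0.13443; P(data | bag C) = (4/6)(4/6)(2/6) = 0.14815; P(data | bag D) = (8/9)(8/9)(1/9) = 0.087791.
The prior-weighted likelihoods are 1/5 · 0.13443 = 0.026886, 3/10 · 0.13443 = 0.040329, 1/5 · 0.14815 = 0.02963, 3/10 · 0.087791 = 0.026337; with total 0.12318.
Therefore the posterior P(bag A | data) = (0.026886) / (0.12318) = 0.21826.

0.2183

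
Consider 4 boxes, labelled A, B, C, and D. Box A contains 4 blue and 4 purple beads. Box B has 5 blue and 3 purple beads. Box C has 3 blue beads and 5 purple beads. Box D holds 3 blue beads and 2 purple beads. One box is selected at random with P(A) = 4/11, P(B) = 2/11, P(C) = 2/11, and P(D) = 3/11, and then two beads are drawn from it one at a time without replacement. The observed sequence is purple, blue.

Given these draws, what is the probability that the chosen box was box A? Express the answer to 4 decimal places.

0.3670

The likelihood of the observed sequence under each hypothesis: P(data | box A) = (4/8)(4/7) = 2/7; P(data | box B) = (3/8)(5/7) = 15/56; P(data | box C) = (5/8)(3/7) = 15/56; P(data | box D) = (2/5)(3/4) = 3/10.
Multiplying each by its prior: 4/11 · 2/7 = 8/77, 2/11 · 15/56 = 15/308, 2/11 · 15/56 = 15/308, 3/11 · 3/10 = 9/110; summing to 109/385.
By Bayes' rule, P(box A | data) = (8/77) / (109/385) = 40/109.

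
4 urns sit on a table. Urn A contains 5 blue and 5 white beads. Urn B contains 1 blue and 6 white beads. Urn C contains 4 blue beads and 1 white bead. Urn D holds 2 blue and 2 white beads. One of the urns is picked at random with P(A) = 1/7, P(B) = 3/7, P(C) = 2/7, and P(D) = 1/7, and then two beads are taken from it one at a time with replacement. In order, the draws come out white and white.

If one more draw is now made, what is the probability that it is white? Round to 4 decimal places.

Under each hypothesis, the probability of the observed sequence is: P(data | urn A) = (5/10)(5/10) = 0.25; P(data | urn B) = (6/7)(6/7) = 0.73469; P(data | urn C) = (1/5)(1/5) = 0.04; P(data | urn D) = (2/4)(2/4) = 0.25.
Multiplying each by its prior: 1/7 · 0.25 = 0.035714, 3/7 · 0.73469 = 0.31487, 2/7 · 0.04 = 0.011429, 1/7 · 0.25 = 0.035714; summing to 0.39773.
Normalising, the posterior is P(urn A | data) = 0.089796, P(urn B | data) = 0.79167, P(urn C | data) = 0.028735, P(urn D | data) = 0.089796.
Averaging over the posterior, P(white next | data) = (1/2)(0.089796) + (6/7)(0.79167) + (1/5)(0.028735) + (1/2)(0.089796) = 0.77412.

0.7741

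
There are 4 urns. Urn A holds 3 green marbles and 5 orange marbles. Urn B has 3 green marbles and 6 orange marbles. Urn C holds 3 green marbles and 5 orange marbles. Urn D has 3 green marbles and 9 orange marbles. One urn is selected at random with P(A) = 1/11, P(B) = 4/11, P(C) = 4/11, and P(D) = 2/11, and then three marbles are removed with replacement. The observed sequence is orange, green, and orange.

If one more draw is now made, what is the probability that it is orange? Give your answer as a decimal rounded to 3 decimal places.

Under each hypothesis, the probability of the observed sequence is: P(data | urn A) = (5/8)(3/8)(5/8) = 0.14648; P(data | urn B) = (6/9)(3/9)(6/9) = 0.14815; P(data | urn C) = (5/8)(3/8)(5/8) = 0.14648; P(data | urn D) = (9/12)(3/12)(9/12) = 0.14062.
Multiplying each by its prior: 1/11 · 0.14648 = 0.013317, 4/11 · 0.14815 = 0.053872, 4/11 · 0.14648 = 0.053267, 2/11 · 0.14062 = 0.025568; summing to 0.14602.
Normalising, the posterior is P(urn A | data) = 0.091196, P(urn B | data) = 0.36893, P(urn C | data) = 0.36478, P(urn D | data) = 0.1751.
The predictive probability is P(orange next | data) = (5/8)(0.091196) + (2/3)(0.36893) + (5/8)(0.36478) + (3/4)(0.1751) = 0.66226.

0.662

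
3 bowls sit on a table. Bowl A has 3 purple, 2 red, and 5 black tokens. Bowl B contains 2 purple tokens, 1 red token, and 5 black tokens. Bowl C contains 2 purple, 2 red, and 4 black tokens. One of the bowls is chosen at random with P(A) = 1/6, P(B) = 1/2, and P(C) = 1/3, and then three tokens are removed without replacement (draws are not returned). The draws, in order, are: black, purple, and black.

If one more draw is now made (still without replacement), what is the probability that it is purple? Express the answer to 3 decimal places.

0.212

The likelihood of the observed sequence under each hypothesis: P(data | bowl A) = (5/10)(3/9)(4/8) = 1/12; P(data | bowl B) = (5/8)(2/7)(4/6) = 5/42; P(data | bowl C) = (4/8)(2/7)(3/6) = 1/14.
Weighting by the prior gives 1/6 · 1/12 = 1/72, 1/2 · 5/42 = 5/84, 1/3 · 1/14 = 1/42; with total 7/72.
Dividing through by the total gives posterior P(bowl A | data) = 1/7, P(bowl B | data) = 30/49, P(bowl C | data) = 12/49.
The predictive probability is P(purple next | data) = (2/7)(1/7) + (1/5)(30/49) + (1/5)(12/49) = 52/245.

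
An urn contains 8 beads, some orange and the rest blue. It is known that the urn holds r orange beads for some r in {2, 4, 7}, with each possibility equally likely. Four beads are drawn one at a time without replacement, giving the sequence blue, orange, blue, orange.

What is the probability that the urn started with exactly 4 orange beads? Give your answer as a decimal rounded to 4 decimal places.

Compute the likelihood of the observed sequence for each case: P(data | r = 2) = (6/8)(2/7)(5/6)(1/5) = 1/28; P(data | r = 4) = (4/8)(4/7)(3/6)(3/5) = 3/35; P(data | r = 7) = (1/8)(7/7)(0/6) = 0.
Weighting by the prior gives 1/3 · 1/28 = 1/84, 1/3 · 3/35 = 1/35, 1/3 · 0 = 0; these sum to 17/420.
By Bayes' rule, P(r = 4 | data) = (1/35) / (17/420) = 12/17.

0.7059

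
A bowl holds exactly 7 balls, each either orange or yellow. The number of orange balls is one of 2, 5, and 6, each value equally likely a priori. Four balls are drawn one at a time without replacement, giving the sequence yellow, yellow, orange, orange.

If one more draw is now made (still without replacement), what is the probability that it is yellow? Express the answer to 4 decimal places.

0.5000

Compute the likelihood of the observed sequence for each case: P(data | r = 2) = (5/7)(4/6)(2/5)(1/4) = 1/21; P(data | r = 5) = (2/7)(1/6)(5/5)(4/4) = 1/21; P(data | r = 6) = (1/7)(0/6) = 0.
Multiplying each by its prior: 1/3 · 1/21 = 1/63, 1/3 · 1/21 = 1/63, 1/3 · 0 = 0; with total 2/63.
Dividing through by the total gives posterior P(r = 2 | data) = 1/2, P(r = 5 | data) = 1/2, P(r = 6 | data) = 0.
The predictive probability is P(yellow next | data) = (1)(1/2) + (0)(1/2) = 1/2.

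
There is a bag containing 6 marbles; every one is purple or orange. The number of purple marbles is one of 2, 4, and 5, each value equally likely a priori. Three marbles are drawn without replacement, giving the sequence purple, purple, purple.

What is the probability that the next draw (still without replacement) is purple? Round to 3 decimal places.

0.571

For each hypothesis, P(data | H) works out to: P(data | r = 2) = (2/6)(1/5)(0/4) = 0; P(data | r = 4) = (4/6)(3/5)(2/4) = 1/5; P(data | r = 5) = (5/6)(4/5)(3/4) = 1/2.
Weighting by the prior gives 1/3 · 0 = 0, 1/3 · 1/5 = 1/15, 1/3 · 1/2 = 1/6; with total 7/30.
Dividing through by the total gives posterior P(r = 2 | data) = 0, P(r = 4 | data) = 2/7, P(r = 5 | data) = 5/7.
So P(purple next | data) = Σ P(purple next | H) P(H | data) = (1/3)(2/7) + (2/3)(5/7) = 4/7.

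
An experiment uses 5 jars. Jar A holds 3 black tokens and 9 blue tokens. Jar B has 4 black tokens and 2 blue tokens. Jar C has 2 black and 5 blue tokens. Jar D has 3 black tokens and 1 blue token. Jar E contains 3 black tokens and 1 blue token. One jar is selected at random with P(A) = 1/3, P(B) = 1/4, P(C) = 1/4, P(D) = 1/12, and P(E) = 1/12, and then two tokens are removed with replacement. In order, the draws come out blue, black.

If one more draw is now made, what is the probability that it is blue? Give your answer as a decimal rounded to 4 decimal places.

0.5474

Under each hypothesis, the probability of the observed sequence is: P(data | jar A) = (9/12)(3/12) = 0.1875; P(data | jar B) = (2/6)(4/6) = 0.22222; P(data | jar C) = (5/7)(2/7) = 0.20408; P(data | jar D) = (1/4)(3/4) = 0.1875; P(data | jar E) = (1/4)(3/4) = 0.1875.
Weighting by the prior gives 1/3 · 0.1875 = 0.0625, 1/4 · 0.22222 = 0.055556, 1/4 · 0.20408 = 0.05102, 1/12 · 0.1875 = 0.015625, 1/12 · 0.1875 = 0.015625; summing to 0.20033.
Normalising, the posterior is P(jar A | data) = 0.31199, P(jar B | data) = 0.27733, P(jar C | data) = 0.25469, P(jar D | data) = 0.077998, P(jar E | data) = 0.077998.
Averaging over the posterior, P(blue next | data) = (3/4)(0.31199) + (1/3)(0.27733) + (5/7)(0.25469) + (1/4)(0.077998) + (1/4)(0.077998) = 0.54735.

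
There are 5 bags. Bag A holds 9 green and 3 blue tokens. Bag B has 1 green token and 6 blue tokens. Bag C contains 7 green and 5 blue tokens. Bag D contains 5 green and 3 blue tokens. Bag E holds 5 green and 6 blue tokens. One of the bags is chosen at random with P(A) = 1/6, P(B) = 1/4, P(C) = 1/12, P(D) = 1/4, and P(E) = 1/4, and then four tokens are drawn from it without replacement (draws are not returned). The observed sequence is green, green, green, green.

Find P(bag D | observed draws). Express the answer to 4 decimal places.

The likelihood of the observed sequence under each hypothesis: P(data | bag A) = (9/12)(8/11)(7/10)(6/9) = 0.25455; P(data | bag B) = (1/7)(0/6) = 0; P(data | bag C) = (7/12)(6/11)(5/10)(4/9) = 0.070707; P(data | bag D) = (5/8)(4/7)(3/6)(2/5) = 0.071429; P(data | bag E) = (5/11)(4/10)(3/9)(2/8) = 0.015152.
Multiplying each by its prior: 1/6 · 0.25455 = 0.042424, 1/4 · 0 = 0, 1/12 · 0.070707 = 0.0058923, 1/4 · 0.071429 = 0.017857, 1/4 · 0.015152 = 0.0037879; these sum to 0.069962.
Hence P(bag D | data) = (0.017857) / (0.069962) = 0.25524.

0.2552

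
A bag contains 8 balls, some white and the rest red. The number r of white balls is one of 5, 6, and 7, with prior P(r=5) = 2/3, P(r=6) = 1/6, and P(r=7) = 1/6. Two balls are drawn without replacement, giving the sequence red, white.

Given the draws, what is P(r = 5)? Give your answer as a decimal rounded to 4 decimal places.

Compute the likelihood of the observed sequence for each case: P(data | r = 5) = (3/8)(5/7) = 15/56; P(data | r = 6) = (2/8)(6/7) = 3/14; P(data | r = 7) = (1/8)(7/7) = 1/8.
Weighting by the prior gives 2/3 · 15/56 = 5/28, 1/6 · 3/14 = 1/28, 1/6 · 1/8 = 1/48; with total 79/336.
Therefore the posterior P(r = 5 | data) = (5/28) / (79/336) = 60/79.

0.7595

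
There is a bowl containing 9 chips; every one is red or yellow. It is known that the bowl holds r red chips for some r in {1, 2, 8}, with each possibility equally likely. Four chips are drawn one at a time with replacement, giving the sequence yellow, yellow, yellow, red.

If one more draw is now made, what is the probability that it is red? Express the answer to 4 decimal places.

0.1795

Under each hypothesis, the probability of the observed sequence is: P(data | r = 1) = (8/9)(8/9)(8/9)(1/9) = 0.078037; P(data | r = 2) = (7/9)(7/9)(7/9)(2/9) = 0.10456; P(data | r = 8) = (1/9)(1/9)(1/9)(8/9) = 0.0012193.
Multiplying each by its prior: 1/3 · 0.078037 = 0.026012, 1/3 · 0.10456 = 0.034852, 1/3 · 0.0012193 = 0.00040644; with total 0.061271.
Dividing through by the total gives posterior P(r = 1 | data) = 0.42454, P(r = 2 | data) = 0.56882, P(r = 8 | data) = 0.0066335.
The predictive probability is P(red next | data) = (1/9)(0.42454) + (2/9)(0.56882) + (8/9)(0.0066335) = 0.17947.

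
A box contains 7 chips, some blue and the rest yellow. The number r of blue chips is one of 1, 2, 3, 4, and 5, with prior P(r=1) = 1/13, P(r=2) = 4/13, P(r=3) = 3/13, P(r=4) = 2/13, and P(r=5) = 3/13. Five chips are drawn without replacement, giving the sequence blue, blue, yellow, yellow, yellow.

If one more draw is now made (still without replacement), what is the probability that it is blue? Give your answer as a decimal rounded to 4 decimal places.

0.3409

The likelihood of the observed sequence under each hypothesis: P(data | r = 1) = (1/7)(0/6) = 0; P(data | r = 2) = (2/7)(1/6)(5/5)(4/4)(3/3) = 0.047619; P(data | r = 3) = (3/7)(2/6)(4/5)(3/4)(2/3) = 0.057143; P(data | r = 4) = (4/7)(3/6)(3/5)(2/4)(1/3) = 0.028571; P(data | r = 5) = (5/7)(4/6)(2/5)(1/4)(0/3) = 0.
Weighting by the prior gives 1/13 · 0 = 0, 4/13 · 0.047619 = 0.014652, 3/13 · 0.057143 = 0.013187, 2/13 · 0.028571 = 0.0043956, 3/13 · 0 = 0; these sum to 0.032234.
Dividing through by the total gives posterior P(r = 1 | data) = 0, P(r = 2 | data) = 0.45455, P(r = 3 | data) = 0.40909, P(r = 4 | data) = 0.13636, P(r = 5 | data) = 0.
Averaging over the posterior, P(blue next | data) = (0)(0.45455) + (1/2)(0.40909) + (1)(0.13636) = 0.34091.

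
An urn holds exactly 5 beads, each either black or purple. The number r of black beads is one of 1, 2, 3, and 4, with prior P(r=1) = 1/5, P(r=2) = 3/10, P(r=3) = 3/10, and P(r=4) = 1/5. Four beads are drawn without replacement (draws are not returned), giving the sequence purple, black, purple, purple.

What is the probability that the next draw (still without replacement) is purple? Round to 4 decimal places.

0.5714

Under each hypothesis, the probability of the observed sequence is: P(data | r = 1) = (4/5)(1/4)(3/3)(2/2) = 1/5; P(data | r = 2) = (3/5)(2/4)(2/3)(1/2) = 1/10; P(data | r = 3) = (2/5)(3/4)(1/3)(0/2) = 0; P(data | r = 4) = (1/5)(4/4)(0/3) = 0.
Multiplying each by its prior: 1/5 · 1/5 = 1/25, 3/10 · 1/10 = 3/100, 3/10 · 0 = 0, 1/5 · 0 = 0; with total 7/100.
The posterior is then P(r = 1 | data) = 4/7, P(r = 2 | data) = 3/7, P(r = 3 | data) = 0, P(r = 4 | data) = 0.
Averaging over the posterior, P(purple next | data) = (1)(4/7) + (0)(3/7) = 4/7.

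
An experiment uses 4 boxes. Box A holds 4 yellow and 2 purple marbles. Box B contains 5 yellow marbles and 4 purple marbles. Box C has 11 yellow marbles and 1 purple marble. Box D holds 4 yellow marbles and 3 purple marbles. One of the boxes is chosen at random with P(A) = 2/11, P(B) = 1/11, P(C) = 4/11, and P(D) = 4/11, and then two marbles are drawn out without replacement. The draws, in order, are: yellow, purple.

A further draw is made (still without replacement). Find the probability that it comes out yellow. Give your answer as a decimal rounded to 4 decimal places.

0.6898

For each hypothesis, P(data | H) works out to: P(data | box A) = (4/6)(2/5) = 4/15; P(data | box B) = (5/9)(4/8) = 5/18; P(data | box C) = (11/12)(1/11) = 1/12; P(data | box D) = (4/7)(3/6) = 2/7.
Multiplying each by its prior: 2/11 · 4/15 = 8/165, 1/11 · 5/18 = 5/198, 4/11 · 1/12 = 1/33, 4/11 · 2/7 = 8/77; summing to 131/630.
Normalising, the posterior is P(box A | data) = 0.23317, P(box B | data) = 0.12144, P(box C | data) = 0.14573, P(box D | data) = 0.49965.
So P(yellow next | data) = Σ P(yellow next | H) P(H | data) = (3/4)(0.23317) + (4/7)(0.12144) + (1)(0.14573) + (3/5)(0.49965) = 0.6898.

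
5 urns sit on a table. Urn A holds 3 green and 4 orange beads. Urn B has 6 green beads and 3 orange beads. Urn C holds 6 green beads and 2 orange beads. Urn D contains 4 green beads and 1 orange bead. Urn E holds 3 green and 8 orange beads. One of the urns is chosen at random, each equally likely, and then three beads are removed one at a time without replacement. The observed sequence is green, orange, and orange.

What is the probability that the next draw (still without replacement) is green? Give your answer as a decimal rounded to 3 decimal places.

0.498

Compute the likelihood of the observed sequence for each case: P(data | urn A) = (3/7)(4/6)(3/5) = 0.17143; P(data | urn B) = (6/9)(3/8)(2/7) = 0.071429; P(data | urn C) = (6/8)(2/7)(1/6) = 0.035714; P(data | urn D) = (4/5)(1/4)(0/3) = 0; P(data | urn E) = (3/11)(8/10)(7/9) = 0.1697.
Weighting by the prior gives 1/5 · 0.17143 = 0.034286, 1/5 · 0.071429 = 0.014286, 1/5 · 0.035714 = 0.0071429, 1/5 · 0 = 0, 1/5 · 0.1697 = 0.033939; these sum to 0.089654.
Normalising, the posterior is P(urn A | data) = 0.38242, P(urn B | data) = 0.15934, P(urn C | data) = 0.079672, P(urn D | data) = 0, P(urn E | data) = 0.37856.
So P(green next | data) = Σ P(green next | H) P(H | data) = (1/2)(0.38242) + (5/6)(0.15934) + (1)(0.079672) + (1/4)(0.37856) = 0.49831.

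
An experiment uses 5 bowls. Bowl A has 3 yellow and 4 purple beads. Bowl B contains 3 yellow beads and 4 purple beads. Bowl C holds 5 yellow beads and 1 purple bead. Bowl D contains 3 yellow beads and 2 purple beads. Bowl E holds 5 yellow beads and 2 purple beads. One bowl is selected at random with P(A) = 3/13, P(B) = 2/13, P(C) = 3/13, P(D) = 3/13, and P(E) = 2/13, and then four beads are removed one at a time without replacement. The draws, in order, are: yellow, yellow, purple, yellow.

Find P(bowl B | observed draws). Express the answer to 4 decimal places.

The likelihood of the observed sequence under each hypothesis: P(data | bowl A) = (3/7)(2/6)(4/5)(1/4) = 1/35; P(data | bowl B) = (3/7)(2/6)(4/5)(1/4) = 1/35; P(data | bowl C) = (5/6)(4/5)(1/4)(3/3) = 1/6; P(data | bowl D) = (3/5)(2/4)(2/3)(1/2) = 1/10; P(data | bowl E) = (5/7)(4/6)(2/5)(3/4) = 1/7.
Weighting by the prior gives 3/13 · 1/35 = 3/455, 2/13 · 1/35 = 2/455, 3/13 · 1/6 = 1/26, 3/13 · 1/10 = 3/130, 2/13 · 1/7 = 2/91; with total 43/455.
Therefore the posterior P(bowl B | data) = (2/455) / (43/455) = 2/43.

0.0465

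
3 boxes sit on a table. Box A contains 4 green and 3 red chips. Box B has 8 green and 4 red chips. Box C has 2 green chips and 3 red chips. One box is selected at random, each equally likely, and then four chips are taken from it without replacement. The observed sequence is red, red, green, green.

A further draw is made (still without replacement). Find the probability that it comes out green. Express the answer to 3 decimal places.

0.411

Compute the likelihood of the observed sequence for each case: P(data | box A) = (3/7)(2/6)(4/5)(3/4) = 0.085714; P(data | box B) = (4/12)(3/11)(8/10)(7/9) = 0.056566; P(data | box C) = (3/5)(2/4)(2/3)(1/2) = 0.1.
Weighting by the prior gives 1/3 · 0.085714 = 0.028571, 1/3 · 0.056566 = 0.018855, 1/3 · 0.1 = 0.033333; these sum to 0.08076.
Dividing through by the total gives posterior P(box A | data) = 0.35378, P(box B | data) = 0.23347, P(box C | data) = 0.41275.
So P(green next | data) = Σ P(green next | H) P(H | data) = (2/3)(0.35378) + (3/4)(0.23347) + (0)(0.41275) = 0.41096.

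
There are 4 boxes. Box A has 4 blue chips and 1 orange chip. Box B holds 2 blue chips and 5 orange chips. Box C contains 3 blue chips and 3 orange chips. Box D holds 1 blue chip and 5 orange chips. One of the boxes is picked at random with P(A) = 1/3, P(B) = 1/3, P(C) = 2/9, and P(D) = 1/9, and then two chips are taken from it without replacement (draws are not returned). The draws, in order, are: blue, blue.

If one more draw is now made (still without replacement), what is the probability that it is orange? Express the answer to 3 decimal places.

0.445

Compute the likelihood of the observed sequence for each case: P(data | box A) = (4/5)(3/4) = 3/5; P(data | box B) = (2/7)(1/6) = 1/21; P(data | box C) = (3/6)(2/5) = 1/5; P(data | box D) = (1/6)(0/5) = 0.
Multiplying each by its prior: 1/3 · 3/5 = 1/5, 1/3 · 1/21 = 1/63, 2/9 · 1/5 = 2/45, 1/9 · 0 = 0; these sum to 82/315.
Normalising, the posterior is P(box A | data) = 63/82, P(box B | data) = 5/82, P(box C | data) = 7/41, P(box D | data) = 0.
So P(orange next | data) = Σ P(orange next | H) P(H | data) = (1/3)(63/82) + (1)(5/82) + (3/4)(7/41) = 73/164.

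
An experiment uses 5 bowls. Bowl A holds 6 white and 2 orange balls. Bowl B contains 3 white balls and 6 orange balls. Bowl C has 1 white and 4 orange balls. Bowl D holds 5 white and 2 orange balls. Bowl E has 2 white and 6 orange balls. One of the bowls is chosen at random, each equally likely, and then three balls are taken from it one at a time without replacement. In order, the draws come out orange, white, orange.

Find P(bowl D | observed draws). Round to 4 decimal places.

0.0743

Under each hypothesis, the probability of the observed sequence is: P(data | bowl A) = (2/8)(6/7)(1/6) = 0.035714; P(data | bowl B) = (6/9)(3/8)(5/7) = 0.17857; P(data | bowl C) = (4/5)(1/4)(3/3) = 0.2; P(data | bowl D) = (2/7)(5/6)(1/5) = 0.047619; P(data | bowl E) = (6/8)(2/7)(5/6) = 0.17857.
Multiplying each by its prior: 1/5 · 0.035714 = 0.0071429, 1/5 · 0.17857 = 0.035714, 1/5 · 0.2 = 0.04, 1/5 · 0.047619 = 0.0095238, 1/5 · 0.17857 = 0.035714; these sum to 0.1281.
So P(bowl D | data) = (0.0095238) / (0.1281) = 0.074349.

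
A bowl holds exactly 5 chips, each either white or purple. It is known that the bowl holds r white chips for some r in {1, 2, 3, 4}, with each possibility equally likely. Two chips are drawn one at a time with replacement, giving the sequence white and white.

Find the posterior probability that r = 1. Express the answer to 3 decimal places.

0.033

Compute the likelihood of the observed sequence for each case: P(data | r = 1) = (1/5)(1/5) = 1/25; P(data | r = 2) = (2/5)(2/5) = 4/25; P(data | r = 3) = (3/5)(3/5) = 9/25; P(data | r = 4) = (4/5)(4/5) = 16/25.
Multiplying each by its prior: 1/4 · 1/25 = 1/100, 1/4 · 4/25 = 1/25, 1/4 · 9/25 = 9/100, 1/4 · 16/25 = 4/25; with total 3/10.
By Bayes' rule, P(r = 1 | data) = (1/100) / (3/10) = 1/30.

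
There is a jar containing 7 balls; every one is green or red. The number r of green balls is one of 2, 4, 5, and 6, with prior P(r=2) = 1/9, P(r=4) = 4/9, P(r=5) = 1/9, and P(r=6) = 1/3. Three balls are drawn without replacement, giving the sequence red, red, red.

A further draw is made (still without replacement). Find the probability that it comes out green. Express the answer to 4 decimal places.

0.6429

For each hypothesis, P(data | H) works out to: P(data | r = 2) = (5/7)(4/6)(3/5) = 2/7; P(data | r = 4) = (3/7)(2/6)(1/5) = 1/35; P(data | r = 5) = (2/7)(1/6)(0/5) = 0; P(data | r = 6) = (1/7)(0/6) = 0.
The prior-weighted likelihoods are 1/9 · 2/7 = 2/63, 4/9 · 1/35 = 4/315, 1/9 · 0 = 0, 1/3 · 0 = 0; with total 2/45.
The posterior is then P(r = 2 | data) = 5/7, P(r = 4 | data) = 2/7, P(r = 5 | data) = 0, P(r = 6 | data) = 0.
The predictive probability is P(green next | data) = (1/2)(5/7) + (1)(2/7) = 9/14.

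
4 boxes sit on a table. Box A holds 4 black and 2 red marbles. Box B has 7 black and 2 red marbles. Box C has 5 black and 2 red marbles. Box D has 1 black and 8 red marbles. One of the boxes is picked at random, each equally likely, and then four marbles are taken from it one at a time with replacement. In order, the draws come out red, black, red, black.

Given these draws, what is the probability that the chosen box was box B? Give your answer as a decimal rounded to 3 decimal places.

Compute the likelihood of the observed sequence for each case: P(data | box A) = (2/6)(4/6)(2/6)(4/6) = 0.049383; P(data | box B) = (2/9)(7/9)(2/9)(7/9) = 0.029873; P(data | box C) = (2/7)(5/7)(2/7)(5/7) = 0.041649; P(data | box D) = (8/9)(1/9)(8/9)(1/9) = 0.0097546.
The prior-weighted likelihoods are 1/4 · 0.049383 = 0.012346, 1/4 · 0.029873 = 0.0074684, 1/4 · 0.041649 = 0.010412, 1/4 · 0.0097546 = 0.0024387; summing to 0.032665.
So P(box B | data) = (0.0074684) / (0.032665) = 0.22864.

0.229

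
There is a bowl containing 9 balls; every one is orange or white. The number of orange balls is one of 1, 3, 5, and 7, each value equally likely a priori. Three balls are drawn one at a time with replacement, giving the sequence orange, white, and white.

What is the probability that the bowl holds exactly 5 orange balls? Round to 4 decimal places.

0.2857

For each hypothesis, P(data | H) works out to: P(data | r = 1) = (1/9)(8/9)(8/9) = 64/729; P(data | r = 3) = (3/9)(6/9)(6/9) = 4/27; P(data | r = 5) = (5/9)(4/9)(4/9) = 80/729; P(data | r = 7) = (7/9)(2/9)(2/9) = 28/729.
Weighting by the prior gives 1/4 · 64/729 = 16/729, 1/4 · 4/27 = 1/27, 1/4 · 80/729 = 20/729, 1/4 · 28/729 = 7/729; these sum to 70/729.
Therefore the posterior P(r = 5 | data) = (20/729) / (70/729) = 2/7.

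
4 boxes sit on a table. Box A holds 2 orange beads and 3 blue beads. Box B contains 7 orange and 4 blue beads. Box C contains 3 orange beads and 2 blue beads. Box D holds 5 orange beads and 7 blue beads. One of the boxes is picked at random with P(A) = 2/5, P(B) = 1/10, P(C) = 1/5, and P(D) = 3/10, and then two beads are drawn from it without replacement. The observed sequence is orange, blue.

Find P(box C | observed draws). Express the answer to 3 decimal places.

0.211

Compute the likelihood of the observed sequence for each case: P(data | box A) = (2/5)(3/4) = 3/10; P(data | box B) = (7/11)(4/10) = 14/55; P(data | box C) = (3/5)(2/4) = 3/10; P(data | box D) = (5/12)(7/11) = 35/132.
Weighting by the prior gives 2/5 · 3/10 = 3/25, 1/10 · 14/55 = 7/275, 1/5 · 3/10 = 3/50, 3/10 · 35/132 = 7/88; these sum to 57/200.
Hence P(box C | data) = (3/50) / (57/200) = 4/19.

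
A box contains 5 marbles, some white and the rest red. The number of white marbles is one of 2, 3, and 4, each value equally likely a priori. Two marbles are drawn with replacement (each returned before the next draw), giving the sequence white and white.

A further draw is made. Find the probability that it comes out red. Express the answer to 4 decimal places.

For each hypothesis, P(data | H) works out to: P(data | r = 2) = (2/5)(2/5) = 4/25; P(data | r = 3) = (3/5)(3/5) = 9/25; P(data | r = 4) = (4/5)(4/5) = 16/25.
Weighting by the prior gives 1/3 · 4/25 = 4/75, 1/3 · 9/25 = 3/25, 1/3 · 16/25 = 16/75; with total 29/75.
Dividing through by the total gives posterior P(r = 2 | data) = 4/29, P(r = 3 | data) = 9/29, P(r = 4 | data) = 16/29.
So P(red next | data) = Σ P(red next | H) P(H | data) = (3/5)(4/29) + (2/5)(9/29) + (1/5)(16/29) = 46/145.

0.3172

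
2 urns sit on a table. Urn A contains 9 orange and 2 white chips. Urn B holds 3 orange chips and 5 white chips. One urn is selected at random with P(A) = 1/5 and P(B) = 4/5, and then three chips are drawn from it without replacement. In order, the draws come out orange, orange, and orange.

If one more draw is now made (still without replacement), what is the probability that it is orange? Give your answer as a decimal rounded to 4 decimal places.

0.6577

For each hypothesis, P(data | H) works out to: P(data | urn A) = (9/11)(8/10)(7/9) = 0.50909; P(data | urn B) = (3/8)(2/7)(1/6) = 0.017857.
Multiplying each by its prior: 1/5 · 0.50909 = 0.10182, 4/5 · 0.017857 = 0.014286; summing to 0.1161.
The posterior is then P(urn A | data) = 0.87696, P(urn B | data) = 0.12304.
The predictive probability is P(orange next | data) = (3/4)(0.87696) + (0)(0.12304) = 0.65772.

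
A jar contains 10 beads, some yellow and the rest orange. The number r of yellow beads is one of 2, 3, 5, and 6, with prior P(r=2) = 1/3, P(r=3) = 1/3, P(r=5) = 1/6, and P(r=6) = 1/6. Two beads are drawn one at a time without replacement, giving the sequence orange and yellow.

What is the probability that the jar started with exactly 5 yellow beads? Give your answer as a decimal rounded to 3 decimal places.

0.203

Under each hypothesis, the probability of the observed sequence is: P(data | r = 2) = (8/10)(2/9) = 8/45; P(data | r = 3) = (7/10)(3/9) = 7/30; P(data | r = 5) = (5/10)(5/9) = 5/18; P(data | r = 6) = (4/10)(6/9) = 4/15.
The prior-weighted likelihoods are 1/3 · 8/45 = 8/135, 1/3 · 7/30 = 7/90, 1/6 · 5/18 = 5/108, 1/6 · 4/15 = 2/45; these sum to 41/180.
Therefore the posterior P(r = 5 | data) = (5/108) / (41/180) = 25/123.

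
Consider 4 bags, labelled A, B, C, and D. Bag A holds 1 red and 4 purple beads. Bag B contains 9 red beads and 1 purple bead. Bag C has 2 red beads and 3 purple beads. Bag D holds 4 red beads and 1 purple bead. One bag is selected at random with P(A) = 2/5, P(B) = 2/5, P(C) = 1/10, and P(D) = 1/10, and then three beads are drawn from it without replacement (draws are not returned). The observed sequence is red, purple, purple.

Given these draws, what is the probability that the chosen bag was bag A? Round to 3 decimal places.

0.800

The likelihood of the observed sequence under each hypothesis: P(data | bag A) = (1/5)(4/4)(3/3) = 1/5; P(data | bag B) = (9/10)(1/9)(0/8) = 0; P(data | bag C) = (2/5)(3/4)(2/3) = 1/5; P(data | bag D) = (4/5)(1/4)(0/3) = 0.
The prior-weighted likelihoods are 2/5 · 1/5 = 2/25, 2/5 · 0 = 0, 1/10 · 1/5 = 1/50, 1/10 · 0 = 0; these sum to 1/10.
So P(bag A | data) = (2/25) / (1/10) = 4/5.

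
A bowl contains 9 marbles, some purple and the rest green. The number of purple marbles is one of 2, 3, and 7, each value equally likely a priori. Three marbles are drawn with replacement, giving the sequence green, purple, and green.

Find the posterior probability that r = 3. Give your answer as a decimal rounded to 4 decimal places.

0.4615

The likelihood of the observed sequence under each hypothesis: P(data | r = 2) = (7/9)(2/9)(7/9) = 0.13443; P(data | r = 3) = (6/9)(3/9)(6/9) = 0.14815; P(data | r = 7) = (2/9)(7/9)(2/9) = 0.038409.
Multiplying each by its prior: 1/3 · 0.13443 = 0.04481, 1/3 · 0.14815 = 0.049383, 1/3 · 0.038409 = 0.012803; with total 0.107.
So P(r = 3 | data) = (0.049383) / (0.107) = 0.46154.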